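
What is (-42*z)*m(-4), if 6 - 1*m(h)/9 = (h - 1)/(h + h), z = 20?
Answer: -40635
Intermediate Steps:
m(h) = 54 - 9*(-1 + h)/(2*h) (m(h) = 54 - 9*(h - 1)/(h + h) = 54 - 9*(-1 + h)/(2*h))
(-42*z)*m(-4) = (-42*20)*((9/2)*(1 + 11*(-4))/(-4)) = -3780*(-1)*(1 - 44)/4 = -3780*(-1)*(-43)/4 = -840*387/8 = -40635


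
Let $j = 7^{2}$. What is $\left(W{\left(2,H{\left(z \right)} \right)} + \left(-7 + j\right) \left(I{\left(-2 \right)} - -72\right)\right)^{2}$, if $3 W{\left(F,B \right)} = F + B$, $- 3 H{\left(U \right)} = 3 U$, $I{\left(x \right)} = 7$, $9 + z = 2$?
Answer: $11029041$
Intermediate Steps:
$z = -7$ ($z = -9 + 2 = -7$)
$j = 49$
$H{\left(U \right)} = - U$ ($H{\left(U \right)} = - \frac{3 U}{3} = - U$)
$W{\left(F,B \right)} = \frac{B}{3} + \frac{F}{3}$ ($W{\left(F,B \right)} = \frac{F + B}{3} = \frac{B + F}{3} = \frac{B}{3} + \frac{F}{3}$)
$\left(W{\left(2,H{\left(z \right)} \right)} + \left(-7 + j\right) \left(I{\left(-2 \right)} - -72\right)\right)^{2} = \left(\left(\frac{\left(-1\right) \left(-7\right)}{3} + \frac{1}{3} \cdot 2\right) + \left(-7 + 49\right) \left(7 - -72\right)\right)^{2} = \left(\left(\frac{1}{3} \cdot 7 + \frac{2}{3}\right) + 42 \left(7 + 72\right)\right)^{2} = \left(\left(\frac{7}{3} + \frac{2}{3}\right) + 42 \cdot 79\right)^{2} = \left(3 + 3318\right)^{2} = 3321^{2} = 11029041$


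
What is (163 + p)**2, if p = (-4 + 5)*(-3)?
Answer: 25600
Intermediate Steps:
p = -3 (p = 1*(-3) = -3)
(163 + p)**2 = (163 - 3)**2 = 160**2 = 25600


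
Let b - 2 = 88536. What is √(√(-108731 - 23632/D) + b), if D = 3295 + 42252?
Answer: √(183674667106442 + 45547*I*√225566711790483)/45547 ≈ 297.55 + 0.55409*I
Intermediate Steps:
D = 45547
b = 88538 (b = 2 + 88536 = 88538)
√(√(-108731 - 23632/D) + b) = √(√(-108731 - 23632/45547) + 88538) = √(√(-4952394489/45547) + 88538) = √(I*√225566711790483/45547 + 88538) = √(88538 + I*√225566711790483/45547)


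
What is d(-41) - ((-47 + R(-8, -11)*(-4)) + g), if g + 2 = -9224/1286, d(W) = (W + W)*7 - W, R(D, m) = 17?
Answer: -262876/643 ≈ -408.83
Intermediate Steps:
d(W) = 13*W (d(W) = (2*W)*7 - W = 14*W - W = 13*W)
g = -5898/643 (g = -2 - 9224/1286 = -2 - 9224*1/1286 = -2 - 4612/643 = -5898/643 ≈ -9.1726)
d(-41) - ((-47 + R(-8, -11)*(-4)) + g) = 13*(-41) - ((-47 + 17*(-4)) - 5898/643) = -533 - ((-47 - 68) - 5898/643) = -533 - (-115 - 5898/643) = -533 - 1*(-79843/643) = -533 + 79843/643 = -262876/643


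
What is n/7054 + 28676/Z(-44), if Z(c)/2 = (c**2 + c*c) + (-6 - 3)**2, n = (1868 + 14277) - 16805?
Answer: 735308/208093 ≈ 3.5336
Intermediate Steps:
n = -660 (n = 16145 - 16805 = -660)
Z(c) = 162 + 4*c**2 (Z(c) = 2*((c**2 + c*c) + (-6 - 3)**2) = 2*((c**2 + c**2) + (-9)**2) = 2*(2*c**2 + 81) = 2*(81 + 2*c**2) = 162 + 4*c**2)
n/7054 + 28676/Z(-44) = -660/7054 + 28676/(162 + 4*(-44)**2) = -660*1/7054 + 28676/(162 + 4*1936) = -330/3527 + 28676/(162 + 7744) = -330/3527 + 28676/7906 = -330/3527 + 28676*(1/7906) = -330/3527 + 214/59 = 735308/208093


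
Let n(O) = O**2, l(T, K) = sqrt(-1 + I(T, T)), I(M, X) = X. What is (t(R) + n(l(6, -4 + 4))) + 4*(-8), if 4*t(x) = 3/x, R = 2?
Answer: -213/8 ≈ -26.625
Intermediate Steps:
l(T, K) = sqrt(-1 + T)
t(x) = 3/(4*x) (t(x) = (3/x)/4 = 3/(4*x))
(t(R) + n(l(6, -4 + 4))) + 4*(-8) = ((3/4)/2 + (sqrt(-1 + 6))**2) + 4*(-8) = ((3/4)*(1/2) + (sqrt(5))**2) - 32 = (3/8 + 5) - 32 = 43/8 - 32 = -213/8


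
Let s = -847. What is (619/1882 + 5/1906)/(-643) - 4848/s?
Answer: 2795226370890/488401408033 ≈ 5.7232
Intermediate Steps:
(619/1882 + 5/1906)/(-643) - 4848/s = (619/1882 + 5/1906)/(-643) - 4848/(-847) = (619*(1/1882) + 5*(1/1906))*(-1/643) - 4848*(-1/847) = (619/1882 + 5/1906)*(-1/643) + 4848/847 = (297306/896773)*(-1/643) + 4848/847 = -297306/576625039 + 4848/847 = 2795226370890/488401408033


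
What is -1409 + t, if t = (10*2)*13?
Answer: -1149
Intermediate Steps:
t = 260 (t = 20*13 = 260)
-1409 + t = -1409 + 260 = -1149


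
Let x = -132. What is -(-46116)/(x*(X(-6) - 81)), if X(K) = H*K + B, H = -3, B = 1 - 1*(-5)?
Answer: 1281/209 ≈ 6.1292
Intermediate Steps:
B = 6 (B = 1 + 5 = 6)
X(K) = 6 - 3*K (X(K) = -3*K + 6 = 6 - 3*K)
-(-46116)/(x*(X(-6) - 81)) = -(-46116)/((-132*((6 - 3*(-6)) - 81))) = -(-46116)/((-132*((6 + 18) - 81))) = -(-46116)/((-132*(24 - 81))) = -(-46116)/((-132*(-57))) = -(-46116)/7524 = -1*(-1281/209) = 1281/209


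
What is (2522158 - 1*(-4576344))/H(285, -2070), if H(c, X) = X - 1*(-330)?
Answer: -3549251/870 ≈ -4079.6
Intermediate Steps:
H(c, X) = 330 + X (H(c, X) = X + 330 = 330 + X)
(2522158 - 1*(-4576344))/H(285, -2070) = (2522158 - 1*(-4576344))/(330 - 2070) = (2522158 + 4576344)/(-1740) = 7098502*(-1/1740) = -3549251/870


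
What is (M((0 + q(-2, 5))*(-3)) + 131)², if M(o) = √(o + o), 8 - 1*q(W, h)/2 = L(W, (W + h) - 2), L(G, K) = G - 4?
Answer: 16993 + 524*I*√42 ≈ 16993.0 + 3395.9*I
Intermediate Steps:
L(G, K) = -4 + G
q(W, h) = 24 - 2*W (q(W, h) = 16 - 2*(-4 + W) = 16 + (8 - 2*W) = 24 - 2*W)
M(o) = √2*√o (M(o) = √(2*o) = √2*√o)
(M((0 + q(-2, 5))*(-3)) + 131)² = (√2*√((0 + (24 - 2*(-2)))*(-3)) + 131)² = (√2*√((0 + (24 + 4))*(-3)) + 131)² = (√2*√((0 + 28)*(-3)) + 131)² = (√2*√(28*(-3)) + 131)² = (√2*√(-84) + 131)² = (√2*(2*I*√21) + 131)² = (2*I*√42 + 131)² = (131 + 2*I*√42)²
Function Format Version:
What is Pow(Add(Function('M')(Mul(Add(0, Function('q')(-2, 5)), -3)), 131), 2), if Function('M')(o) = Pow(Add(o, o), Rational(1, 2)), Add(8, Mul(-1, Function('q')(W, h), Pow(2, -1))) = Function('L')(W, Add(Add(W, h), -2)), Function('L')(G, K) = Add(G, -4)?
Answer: Add(16993, Mul(524, I, Pow(42, Rational(1, 2)))) ≈ Add(16993., Mul(3395.9, I))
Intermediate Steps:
Function('L')(G, K) = Add(-4, G)
Function('q')(W, h) = Add(24, Mul(-2, W)) (Function('q')(W, h) = Add(16, Mul(-2, Add(-4, W))) = Add(16, Add(8, Mul(-2, W))) = Add(24, Mul(-2, W)))
Function('M')(o) = Mul(Pow(2, Rational(1, 2)), Pow(o, Rational(1, 2))) (Function('M')(o) = Pow(Mul(2, o), Rational(1, 2)) = Mul(Pow(2, Rational(1, 2)), Pow(o, Rational(1, 2))))
Pow(Add(Function('M')(Mul(Add(0, Function('q')(-2, 5)), -3)), 131), 2) = Pow(Add(Mul(Pow(2, Rational(1, 2)), Pow(Mul(Add(0, Add(24, Mul(-2, -2))), -3), Rational(1, 2))), 131), 2) = Pow(Add(Mul(Pow(2, Rational(1, 2)), Pow(Mul(Add(0, Add(24, 4)), -3), Rational(1, 2))), 131), 2) = Pow(Add(Mul(Pow(2, Rational(1, 2)), Pow(Mul(Add(0, 28), -3), Rational(1, 2))), 131), 2) = Pow(Add(Mul(Pow(2, Rational(1, 2)), Pow(Mul(28, -3), Rational(1, 2))), 131), 2) = Pow(Add(Mul(Pow(2, Rational(1, 2)), Pow(-84, Rational(1, 2))), 131), 2) = Pow(Add(Mul(Pow(2, Rational(1, 2)), Mul(2, I, Pow(21, Rational(1, 2)))), 131), 2) = Pow(Add(Mul(2, I, Pow(42, Rational(1, 2))), 131), 2) = Pow(Add(131, Mul(2, I, Pow(42, Rational(1, 2)))), 2)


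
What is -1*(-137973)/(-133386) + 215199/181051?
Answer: 112860127/731808142 ≈ 0.15422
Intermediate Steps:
-1*(-137973)/(-133386) + 215199/181051 = 137973*(-1/133386) + 215199*(1/181051) = -4181/4042 + 215199/181051 = 112860127/731808142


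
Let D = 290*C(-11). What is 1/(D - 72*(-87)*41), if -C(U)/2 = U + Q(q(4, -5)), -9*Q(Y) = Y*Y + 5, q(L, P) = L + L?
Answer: 3/802952 ≈ 3.7362e-6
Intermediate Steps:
q(L, P) = 2*L
Q(Y) = -5/9 - Y²/9 (Q(Y) = -(Y*Y + 5)/9 = -(Y² + 5)/9 = -(5 + Y²)/9 = -5/9 - Y²/9)
C(U) = 46/3 - 2*U (C(U) = -2*(U + (-5/9 - (2*4)²/9)) = -2*(U + (-5/9 - ⅑*8²)) = -2*(U + (-5/9 - ⅑*64)) = -2*(U + (-5/9 - 64/9)) = -2*(U - 23/3) = -2*(-23/3 + U) = 46/3 - 2*U)
D = 32480/3 (D = 290*(46/3 - 2*(-11)) = 290*(46/3 + 22) = 290*(112/3) = 32480/3 ≈ 10827.)
1/(D - 72*(-87)*41) = 1/(32480/3 - 72*(-87)*41) = 1/(32480/3 + 6264*41) = 1/(32480/3 + 256824) = 1/(802952/3) = 3/802952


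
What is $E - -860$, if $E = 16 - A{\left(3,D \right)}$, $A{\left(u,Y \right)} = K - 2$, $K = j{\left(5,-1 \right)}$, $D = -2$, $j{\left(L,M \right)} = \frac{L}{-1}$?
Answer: $883$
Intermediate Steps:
$j{\left(L,M \right)} = - L$ ($j{\left(L,M \right)} = L \left(-1\right) = - L$)
$K = -5$ ($K = \left(-1\right) 5 = -5$)
$A{\left(u,Y \right)} = -7$ ($A{\left(u,Y \right)} = -5 - 2 = -7$)
$E = 23$ ($E = 16 - -7 = 16 + 7 = 23$)
$E - -860 = 23 - -860 = 23 + 860 = 883$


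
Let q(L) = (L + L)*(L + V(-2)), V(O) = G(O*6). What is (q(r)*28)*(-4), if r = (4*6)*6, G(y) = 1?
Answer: -4677120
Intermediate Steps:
V(O) = 1
r = 144 (r = 24*6 = 144)
q(L) = 2*L*(1 + L) (q(L) = (L + L)*(L + 1) = (2*L)*(1 + L) = 2*L*(1 + L))
(q(r)*28)*(-4) = ((2*144*(1 + 144))*28)*(-4) = ((2*144*145)*28)*(-4) = (41760*28)*(-4) = 1169280*(-4) = -4677120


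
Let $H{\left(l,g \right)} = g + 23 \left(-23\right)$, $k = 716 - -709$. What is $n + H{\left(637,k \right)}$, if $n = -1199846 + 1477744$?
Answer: $278794$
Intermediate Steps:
$k = 1425$ ($k = 716 + 709 = 1425$)
$H{\left(l,g \right)} = -529 + g$ ($H{\left(l,g \right)} = g - 529 = -529 + g$)
$n = 277898$
$n + H{\left(637,k \right)} = 277898 + \left(-529 + 1425\right) = 277898 + 896 = 278794$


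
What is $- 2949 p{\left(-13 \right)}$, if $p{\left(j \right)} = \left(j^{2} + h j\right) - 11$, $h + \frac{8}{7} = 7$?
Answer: $- \frac{1689777}{7} \approx -2.414 \cdot 10^{5}$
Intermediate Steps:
$h = \frac{41}{7}$ ($h = - \frac{8}{7} + 7 = \frac{41}{7} \approx 5.8571$)
$p{\left(j \right)} = -11 + j^{2} + \frac{41 j}{7}$ ($p{\left(j \right)} = \left(j^{2} + \frac{41 j}{7}\right) - 11 = -11 + j^{2} + \frac{41 j}{7}$)
$- 2949 p{\left(-13 \right)} = - 2949 \left(-11 + \left(-13\right)^{2} + \frac{41}{7} \left(-13\right)\right) = - 2949 \left(-11 + 169 - \frac{533}{7}\right) = \left(-2949\right) \frac{573}{7} = - \frac{1689777}{7}$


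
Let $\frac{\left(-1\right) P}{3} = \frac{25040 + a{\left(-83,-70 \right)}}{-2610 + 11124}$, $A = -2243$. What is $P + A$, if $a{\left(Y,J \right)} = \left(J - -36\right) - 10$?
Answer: $- \frac{1065105}{473} \approx -2251.8$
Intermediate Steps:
$a{\left(Y,J \right)} = 26 + J$ ($a{\left(Y,J \right)} = \left(J + 36\right) - 10 = \left(36 + J\right) - 10 = 26 + J$)
$P = - \frac{4166}{473}$ ($P = - 3 \frac{25040 + \left(26 - 70\right)}{-2610 + 11124} = - 3 \frac{25040 - 44}{8514} = - 3 \cdot 24996 \cdot \frac{1}{8514} = \left(-3\right) \frac{4166}{1419} = - \frac{4166}{473} \approx -8.8076$)
$P + A = - \frac{4166}{473} - 2243 = - \frac{1065105}{473}$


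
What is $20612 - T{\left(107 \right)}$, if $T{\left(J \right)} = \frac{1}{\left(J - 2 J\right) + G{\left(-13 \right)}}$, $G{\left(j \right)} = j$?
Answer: $\frac{2473441}{120} \approx 20612.0$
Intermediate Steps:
$T{\left(J \right)} = \frac{1}{-13 - J}$ ($T{\left(J \right)} = \frac{1}{\left(J - 2 J\right) - 13} = \frac{1}{- J - 13} = \frac{1}{-13 - J}$)
$20612 - T{\left(107 \right)} = 20612 - - \frac{1}{13 + 107} = 20612 - - \frac{1}{120} = 20612 + \frac{1}{120} = \frac{2473441}{120}$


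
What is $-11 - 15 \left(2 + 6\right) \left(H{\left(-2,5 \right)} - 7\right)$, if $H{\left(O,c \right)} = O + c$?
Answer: $469$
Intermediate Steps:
$-11 - 15 \left(2 + 6\right) \left(H{\left(-2,5 \right)} - 7\right) = -11 - 15 \left(2 + 6\right) \left(\left(-2 + 5\right) - 7\right) = -11 - 15 \cdot 8 \left(3 - 7\right) = -11 - 15 \cdot 8 \left(-4\right) = -11 - -480 = -11 + 480 = 469$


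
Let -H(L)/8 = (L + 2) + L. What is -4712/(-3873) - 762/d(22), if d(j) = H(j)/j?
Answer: 16665247/356316 ≈ 46.771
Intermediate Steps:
H(L) = -16 - 16*L (H(L) = -8*((L + 2) + L) = -8*((2 + L) + L) = -8*(2 + 2*L) = -16 - 16*L)
d(j) = (-16 - 16*j)/j
-4712/(-3873) - 762/d(22) = -4712/(-3873) - 762/(-16 - 16/22) = -4712*(-1/3873) - 762/(-16 - 16*1/22) = 4712/3873 - 762/(-16 - 8/11) = 4712/3873 - 762/(-184/11) = 4712/3873 - 762*(-11/184) = 4712/3873 + 4191/92 = 16665247/356316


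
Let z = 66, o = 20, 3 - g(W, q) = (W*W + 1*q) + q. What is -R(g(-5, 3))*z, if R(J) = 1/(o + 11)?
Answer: -66/31 ≈ -2.1290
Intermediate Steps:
g(W, q) = 3 - W² - 2*q (g(W, q) = 3 - ((W*W + 1*q) + q) = 3 - ((W² + q) + q) = 3 - ((q + W²) + q) = 3 - (W² + 2*q) = 3 + (-W² - 2*q) = 3 - W² - 2*q)
R(J) = 1/31 (R(J) = 1/(20 + 11) = 1/31)
-R(g(-5, 3))*z = -66/31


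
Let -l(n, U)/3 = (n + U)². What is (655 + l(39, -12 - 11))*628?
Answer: -70964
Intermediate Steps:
l(n, U) = -3*(U + n)² (l(n, U) = -3*(n + U)² = -3*(U + n)²)
(655 + l(39, -12 - 11))*628 = (655 - 3*((-12 - 11) + 39)²)*628 = (655 - 3*(-23 + 39)²)*628 = (655 - 3*16²)*628 = (655 - 3*256)*628 = (655 - 768)*628 = -113*628 = -70964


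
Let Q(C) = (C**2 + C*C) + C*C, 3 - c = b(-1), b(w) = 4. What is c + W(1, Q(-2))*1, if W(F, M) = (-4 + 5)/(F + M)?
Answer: -12/13 ≈ -0.92308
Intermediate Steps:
c = -1 (c = 3 - 1*4 = 3 - 4 = -1)
Q(C) = 3*C**2 (Q(C) = (C**2 + C**2) + C**2 = 2*C**2 + C**2 = 3*C**2)
W(F, M) = 1/(F + M)
c + W(1, Q(-2))*1 = -1 + 1/(1 + 3*(-2)**2) = -1 + 1/(1 + 3*4) = -1 + 1/(1 + 12) = -1 + 1/13 = -12/13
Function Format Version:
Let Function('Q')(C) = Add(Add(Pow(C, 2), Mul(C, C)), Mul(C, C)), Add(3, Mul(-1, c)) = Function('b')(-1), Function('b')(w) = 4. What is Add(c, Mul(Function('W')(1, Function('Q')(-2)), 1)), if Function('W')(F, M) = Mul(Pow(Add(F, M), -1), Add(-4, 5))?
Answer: Rational(-12, 13) ≈ -0.92308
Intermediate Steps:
c = -1 (c = Add(3, Mul(-1, 4)) = Add(3, -4) = -1)
Function('Q')(C) = Mul(3, Pow(C, 2)) (Function('Q')(C) = Add(Add(Pow(C, 2), Pow(C, 2)), Pow(C, 2)) = Add(Mul(2, Pow(C, 2)), Pow(C, 2)) = Mul(3, Pow(C, 2)))
Function('W')(F, M) = Pow(Add(F, M), -1) (Function('W')(F, M) = Mul(Pow(Add(F, M), -1), 1) = Pow(Add(F, M), -1))
Add(c, Mul(Function('W')(1, Function('Q')(-2)), 1)) = Add(-1, Mul(Pow(Add(1, Mul(3, Pow(-2, 2))), -1), 1)) = Add(-1, Mul(Pow(Add(1, Mul(3, 4)), -1), 1)) = Add(-1, Mul(Pow(Add(1, 12), -1), 1)) = Add(-1, Mul(Pow(13, -1), 1)) = Add(-1, Mul(Rational(1, 13), 1)) = Add(-1, Rational(1, 13)) = Rational(-12, 13)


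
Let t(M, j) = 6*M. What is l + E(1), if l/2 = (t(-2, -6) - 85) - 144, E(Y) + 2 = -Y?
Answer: -485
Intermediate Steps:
E(Y) = -2 - Y
l = -482 (l = 2*((6*(-2) - 85) - 144) = 2*((-12 - 85) - 144) = 2*(-97 - 144) = 2*(-241) = -482)
l + E(1) = -482 + (-2 - 1*1) = -482 + (-2 - 1) = -482 - 3 = -485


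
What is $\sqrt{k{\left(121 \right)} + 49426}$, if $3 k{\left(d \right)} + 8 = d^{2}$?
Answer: $\frac{37 \sqrt{357}}{3} \approx 233.03$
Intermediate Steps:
$k{\left(d \right)} = - \frac{8}{3} + \frac{d^{2}}{3}$
$\sqrt{k{\left(121 \right)} + 49426} = \sqrt{\left(- \frac{8}{3} + \frac{121^{2}}{3}\right) + 49426} = \sqrt{\left(- \frac{8}{3} + \frac{1}{3} \cdot 14641\right) + 49426} = \sqrt{\left(- \frac{8}{3} + \frac{14641}{3}\right) + 49426} = \sqrt{\frac{14633}{3} + 49426} = \sqrt{\frac{162911}{3}} = \frac{37 \sqrt{357}}{3}$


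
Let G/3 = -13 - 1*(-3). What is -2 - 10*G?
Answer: 298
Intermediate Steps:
G = -30 (G = 3*(-13 - 1*(-3)) = 3*(-13 + 3) = 3*(-10) = -30)
-2 - 10*G = -2 - 10*(-30) = -2 + 300 = 298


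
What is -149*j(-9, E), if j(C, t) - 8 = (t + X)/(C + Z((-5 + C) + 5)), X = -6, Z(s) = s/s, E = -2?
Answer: -1341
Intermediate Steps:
Z(s) = 1
j(C, t) = 8 + (-6 + t)/(1 + C) (j(C, t) = 8 + (t - 6)/(C + 1) = 8 + (-6 + t)/(1 + C))
-149*j(-9, E) = -149*(2 - 2 + 8*(-9))/(1 - 9) = -149*(2 - 2 - 72)/(-8) = -(-149)*(-72)/8 = -149*9 = -1341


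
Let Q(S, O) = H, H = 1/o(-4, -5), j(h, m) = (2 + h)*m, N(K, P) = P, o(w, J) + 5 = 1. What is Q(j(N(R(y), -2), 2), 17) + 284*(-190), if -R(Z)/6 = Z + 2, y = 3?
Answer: -215841/4 ≈ -53960.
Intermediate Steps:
R(Z) = -12 - 6*Z (R(Z) = -6*(Z + 2) = -6*(2 + Z) = -12 - 6*Z)
o(w, J) = -4 (o(w, J) = -5 + 1 = -4)
j(h, m) = m*(2 + h)
H = -1/4 (H = 1/(-4) = -1/4 ≈ -0.25000)
Q(S, O) = -1/4
Q(j(N(R(y), -2), 2), 17) + 284*(-190) = -1/4 + 284*(-190) = -1/4 - 53960 = -215841/4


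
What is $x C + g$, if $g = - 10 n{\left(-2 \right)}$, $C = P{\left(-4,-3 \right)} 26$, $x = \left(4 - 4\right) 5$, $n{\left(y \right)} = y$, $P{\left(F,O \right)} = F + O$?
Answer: $20$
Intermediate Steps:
$x = 0$ ($x = 0 \cdot 5 = 0$)
$C = -182$ ($C = \left(-4 - 3\right) 26 = \left(-7\right) 26 = -182$)
$g = 20$ ($g = \left(-10\right) \left(-2\right) = 20$)
$x C + g = 0 \left(-182\right) + 20 = 0 + 20 = 20$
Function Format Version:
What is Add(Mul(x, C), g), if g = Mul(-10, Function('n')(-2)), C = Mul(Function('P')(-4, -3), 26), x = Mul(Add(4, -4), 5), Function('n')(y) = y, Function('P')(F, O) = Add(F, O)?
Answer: 20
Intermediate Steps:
x = 0 (x = Mul(0, 5) = 0)
C = -182 (C = Mul(Add(-4, -3), 26) = Mul(-7, 26) = -182)
g = 20 (g = Mul(-10, -2) = 20)
Add(Mul(x, C), g) = Add(Mul(0, -182), 20) = Add(0, 20) = 20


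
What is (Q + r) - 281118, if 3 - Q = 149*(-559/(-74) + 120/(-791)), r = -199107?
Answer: -28173874609/58534 ≈ -4.8133e+5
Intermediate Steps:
Q = -64384459/58534 (Q = 3 - 149*(-559/(-74) + 120/(-791)) = 3 - 149*(-559*(-1/74) + 120*(-1/791)) = 3 - 149*(559/74 - 120/791) = 3 - 149*433289/58534 = 3 - 1*64560061/58534 = 3 - 64560061/58534 = -64384459/58534 ≈ -1099.9)
(Q + r) - 281118 = (-64384459/58534 - 199107) - 281118 = -11718913597/58534 - 281118 = -28173874609/58534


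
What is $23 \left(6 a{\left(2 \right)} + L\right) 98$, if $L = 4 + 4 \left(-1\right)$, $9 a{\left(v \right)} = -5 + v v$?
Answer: $- \frac{4508}{3} \approx -1502.7$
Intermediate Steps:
$a{\left(v \right)} = - \frac{5}{9} + \frac{v^{2}}{9}$ ($a{\left(v \right)} = \frac{-5 + v v}{9} = \frac{-5 + v^{2}}{9} = - \frac{5}{9} + \frac{v^{2}}{9}$)
$L = 0$ ($L = 4 - 4 = 0$)
$23 \left(6 a{\left(2 \right)} + L\right) 98 = 23 \left(6 \left(- \frac{5}{9} + \frac{2^{2}}{9}\right) + 0\right) 98 = 23 \left(6 \left(- \frac{5}{9} + \frac{1}{9} \cdot 4\right) + 0\right) 98 = 23 \left(6 \left(- \frac{5}{9} + \frac{4}{9}\right) + 0\right) 98 = 23 \left(6 \left(- \frac{1}{9}\right) + 0\right) 98 = 23 \left(- \frac{2}{3} + 0\right) 98 = 23 \left(- \frac{2}{3}\right) 98 = \left(- \frac{46}{3}\right) 98 = - \frac{4508}{3}$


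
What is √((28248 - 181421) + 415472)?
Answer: √262299 ≈ 512.15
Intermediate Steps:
√((28248 - 181421) + 415472) = √(-153173 + 415472) = √262299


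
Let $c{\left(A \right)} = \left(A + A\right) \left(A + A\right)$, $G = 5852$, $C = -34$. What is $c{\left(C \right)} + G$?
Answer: $10476$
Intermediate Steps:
$c{\left(A \right)} = 4 A^{2}$ ($c{\left(A \right)} = 2 A 2 A = 4 A^{2}$)
$c{\left(C \right)} + G = 4 \left(-34\right)^{2} + 5852 = 4 \cdot 1156 + 5852 = 4624 + 5852 = 10476$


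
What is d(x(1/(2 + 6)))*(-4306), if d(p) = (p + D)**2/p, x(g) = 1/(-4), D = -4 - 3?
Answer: 1810673/2 ≈ 9.0534e+5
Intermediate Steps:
D = -7
x(g) = -1/4 (x(g) = 1*(-1/4) = -1/4)
d(p) = (-7 + p)**2/p (d(p) = (p - 7)**2/p = (-7 + p)**2/p)
d(x(1/(2 + 6)))*(-4306) = ((-7 - 1/4)**2/(-1/4))*(-4306) = -4*(-29/4)**2*(-4306) = -4*841/16*(-4306) = -841/4*(-4306) = 1810673/2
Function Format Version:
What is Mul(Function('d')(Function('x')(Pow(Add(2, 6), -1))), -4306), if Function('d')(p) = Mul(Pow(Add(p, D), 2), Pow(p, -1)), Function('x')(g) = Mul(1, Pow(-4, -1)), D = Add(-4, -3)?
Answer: Rational(1810673, 2) ≈ 9.0534e+5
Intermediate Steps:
D = -7
Function('x')(g) = Rational(-1, 4) (Function('x')(g) = Mul(1, Rational(-1, 4)) = Rational(-1, 4))
Function('d')(p) = Mul(Pow(p, -1), Pow(Add(-7, p), 2)) (Function('d')(p) = Mul(Pow(Add(p, -7), 2), Pow(p, -1)) = Mul(Pow(Add(-7, p), 2), Pow(p, -1)) = Mul(Pow(p, -1), Pow(Add(-7, p), 2)))
Mul(Function('d')(Function('x')(Pow(Add(2, 6), -1))), -4306) = Mul(Mul(Pow(Rational(-1, 4), -1), Pow(Add(-7, Rational(-1, 4)), 2)), -4306) = Mul(Mul(-4, Pow(Rational(-29, 4), 2)), -4306) = Mul(Mul(-4, Rational(841, 16)), -4306) = Mul(Rational(-841, 4), -4306) = Rational(1810673, 2)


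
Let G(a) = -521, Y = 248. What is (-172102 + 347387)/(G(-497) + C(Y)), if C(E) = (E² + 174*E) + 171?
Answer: 175285/104306 ≈ 1.6805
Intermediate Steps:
C(E) = 171 + E² + 174*E
(-172102 + 347387)/(G(-497) + C(Y)) = (-172102 + 347387)/(-521 + (171 + 248² + 174*248)) = 175285/(-521 + (171 + 61504 + 43152)) = 175285/(-521 + 104827) = 175285/104306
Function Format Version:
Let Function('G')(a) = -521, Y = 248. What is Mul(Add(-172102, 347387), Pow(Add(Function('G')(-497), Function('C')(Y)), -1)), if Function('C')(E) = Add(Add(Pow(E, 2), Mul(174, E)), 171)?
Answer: Rational(175285, 104306) ≈ 1.6805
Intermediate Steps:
Function('C')(E) = Add(171, Pow(E, 2), Mul(174, E))
Mul(Add(-172102, 347387), Pow(Add(Function('G')(-497), Function('C')(Y)), -1)) = Mul(Add(-172102, 347387), Pow(Add(-521, Add(171, Pow(248, 2), Mul(174, 248))), -1)) = Mul(175285, Pow(Add(-521, Add(171, 61504, 43152)), -1)) = Mul(175285, Pow(Add(-521, 104827), -1)) = Mul(175285, Pow(104306, -1)) = Mul(175285, Rational(1, 104306)) = Rational(175285, 104306)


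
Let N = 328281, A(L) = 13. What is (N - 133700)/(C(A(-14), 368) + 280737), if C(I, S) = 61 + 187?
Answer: 194581/280985 ≈ 0.69250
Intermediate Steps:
C(I, S) = 248
(N - 133700)/(C(A(-14), 368) + 280737) = (328281 - 133700)/(248 + 280737) = 194581/280985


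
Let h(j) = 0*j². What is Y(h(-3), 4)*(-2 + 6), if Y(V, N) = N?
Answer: 16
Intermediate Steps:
h(j) = 0
Y(h(-3), 4)*(-2 + 6) = 4*(-2 + 6) = 4*4 = 16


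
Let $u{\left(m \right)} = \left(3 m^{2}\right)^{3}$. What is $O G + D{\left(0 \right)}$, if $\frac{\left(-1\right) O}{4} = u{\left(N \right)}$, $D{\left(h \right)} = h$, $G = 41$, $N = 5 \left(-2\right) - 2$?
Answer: $-13221937152$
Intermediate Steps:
$N = -12$ ($N = -10 - 2 = -12$)
$u{\left(m \right)} = 27 m^{6}$
$O = -322486272$ ($O = - 4 \cdot 27 \left(-12\right)^{6} = - 4 \cdot 27 \cdot 2985984 = \left(-4\right) 80621568 = -322486272$)
$O G + D{\left(0 \right)} = \left(-322486272\right) 41 + 0 = -13221937152 + 0 = -13221937152$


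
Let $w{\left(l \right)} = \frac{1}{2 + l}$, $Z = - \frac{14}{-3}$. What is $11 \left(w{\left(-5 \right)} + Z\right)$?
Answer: $\frac{143}{3} \approx 47.667$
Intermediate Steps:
$Z = \frac{14}{3}$ ($Z = \left(-14\right) \left(- \frac{1}{3}\right) = \frac{14}{3} \approx 4.6667$)
$11 \left(w{\left(-5 \right)} + Z\right) = 11 \left(\frac{1}{2 - 5} + \frac{14}{3}\right) = 11 \left(\frac{1}{-3} + \frac{14}{3}\right) = 11 \left(- \frac{1}{3} + \frac{14}{3}\right) = 11 \cdot \frac{13}{3} = \frac{143}{3}$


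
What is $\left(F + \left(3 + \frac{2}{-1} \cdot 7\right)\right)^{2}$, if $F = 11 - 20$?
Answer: $400$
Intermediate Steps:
$F = -9$ ($F = 11 - 20 = -9$)
$\left(F + \left(3 + \frac{2}{-1} \cdot 7\right)\right)^{2} = \left(-9 + \left(3 + \frac{2}{-1} \cdot 7\right)\right)^{2} = \left(-9 + \left(3 + 2 \left(-1\right) 7\right)\right)^{2} = \left(-9 + \left(3 - 14\right)\right)^{2} = \left(-9 - 11\right)^{2} = \left(-20\right)^{2} = 400$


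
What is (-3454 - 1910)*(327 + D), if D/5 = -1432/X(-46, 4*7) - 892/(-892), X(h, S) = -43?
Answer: -114982704/43 ≈ -2.6740e+6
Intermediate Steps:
D = 7375/43 (D = 5*(-1432/(-43) - 892/(-892)) = 5*(-1432*(-1/43) - 892*(-1/892)) = 5*(1432/43 + 1) = 5*(1475/43) = 7375/43 ≈ 171.51)
(-3454 - 1910)*(327 + D) = (-3454 - 1910)*(327 + 7375/43) = -5364*21436/43 = -114982704/43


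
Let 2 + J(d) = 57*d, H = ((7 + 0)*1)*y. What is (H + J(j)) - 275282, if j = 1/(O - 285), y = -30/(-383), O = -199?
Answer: -51029865839/185372 ≈ -2.7528e+5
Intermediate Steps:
y = 30/383 (y = -30*(-1/383) = 30/383 ≈ 0.078329)
j = -1/484 (j = 1/(-199 - 285) = 1/(-484) = -1/484 ≈ -0.0020661)
H = 210/383 (H = ((7 + 0)*1)*(30/383) = (7*1)*(30/383) = 7*(30/383) = 210/383 ≈ 0.54830)
J(d) = -2 + 57*d
(H + J(j)) - 275282 = (210/383 + (-2 + 57*(-1/484))) - 275282 = (210/383 + (-2 - 57/484)) - 275282 = (210/383 - 1025/484) - 275282 = -290935/185372 - 275282 = -51029865839/185372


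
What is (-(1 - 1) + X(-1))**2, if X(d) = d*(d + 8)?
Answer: 49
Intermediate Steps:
X(d) = d*(8 + d)
(-(1 - 1) + X(-1))**2 = (-(1 - 1) - (8 - 1))**2 = (-1*0 - 1*7)**2 = (0 - 7)**2 = (-7)**2 = 49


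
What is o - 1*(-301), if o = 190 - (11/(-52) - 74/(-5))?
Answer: 123867/260 ≈ 476.41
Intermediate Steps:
o = 45607/260 (o = 190 - (11*(-1/52) - 74*(-⅕)) = 190 - (-11/52 + 74/5) = 190 - 1*3793/260 = 190 - 3793/260 = 45607/260 ≈ 175.41)
o - 1*(-301) = 45607/260 - 1*(-301) = 45607/260 + 301 = 123867/260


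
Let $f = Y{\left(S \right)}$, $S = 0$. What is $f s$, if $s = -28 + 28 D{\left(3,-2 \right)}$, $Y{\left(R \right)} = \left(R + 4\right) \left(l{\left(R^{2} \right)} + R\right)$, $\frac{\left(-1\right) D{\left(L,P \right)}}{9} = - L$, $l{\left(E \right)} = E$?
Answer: $0$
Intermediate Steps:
$D{\left(L,P \right)} = 9 L$ ($D{\left(L,P \right)} = - 9 \left(- L\right) = 9 L$)
$Y{\left(R \right)} = \left(4 + R\right) \left(R + R^{2}\right)$ ($Y{\left(R \right)} = \left(R + 4\right) \left(R^{2} + R\right) = \left(4 + R\right) \left(R + R^{2}\right)$)
$f = 0$ ($f = 0 \left(4 + 0^{2} + 5 \cdot 0\right) = 0 \left(4 + 0 + 0\right) = 0 \cdot 4 = 0$)
$s = 728$ ($s = -28 + 28 \cdot 9 \cdot 3 = -28 + 28 \cdot 27 = -28 + 756 = 728$)
$f s = 0 \cdot 728 = 0$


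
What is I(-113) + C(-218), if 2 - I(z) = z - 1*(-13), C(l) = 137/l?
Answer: 22099/218 ≈ 101.37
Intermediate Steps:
I(z) = -11 - z (I(z) = 2 - (z - 1*(-13)) = 2 - (z + 13) = 2 - (13 + z) = 2 + (-13 - z) = -11 - z)
I(-113) + C(-218) = (-11 - 1*(-113)) + 137/(-218) = (-11 + 113) + 137*(-1/218) = 102 - 137/218 = 22099/218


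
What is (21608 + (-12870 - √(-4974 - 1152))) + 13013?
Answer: 21751 - I*√6126 ≈ 21751.0 - 78.269*I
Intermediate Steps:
(21608 + (-12870 - √(-4974 - 1152))) + 13013 = (21608 + (-12870 - √(-6126))) + 13013 = (21608 + (-12870 - I*√6126)) + 13013 = (8738 - I*√6126) + 13013 = 21751 - I*√6126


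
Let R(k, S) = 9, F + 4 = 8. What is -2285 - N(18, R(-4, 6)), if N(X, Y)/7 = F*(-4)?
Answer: -2173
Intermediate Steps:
F = 4 (F = -4 + 8 = 4)
N(X, Y) = -112 (N(X, Y) = 7*(4*(-4)) = 7*(-16) = -112)
-2285 - N(18, R(-4, 6)) = -2285 - 1*(-112) = -2285 + 112 = -2173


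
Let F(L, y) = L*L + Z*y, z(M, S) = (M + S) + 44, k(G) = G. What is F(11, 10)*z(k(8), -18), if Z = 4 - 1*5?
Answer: 3774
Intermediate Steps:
z(M, S) = 44 + M + S
Z = -1 (Z = 4 - 5 = -1)
F(L, y) = L² - y (F(L, y) = L*L - y = L² - y)
F(11, 10)*z(k(8), -18) = (11² - 1*10)*(44 + 8 - 18) = (121 - 10)*34 = 111*34 = 3774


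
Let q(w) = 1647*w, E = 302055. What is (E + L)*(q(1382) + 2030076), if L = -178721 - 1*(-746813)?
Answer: 3747053115810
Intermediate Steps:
L = 568092 (L = -178721 + 746813 = 568092)
(E + L)*(q(1382) + 2030076) = (302055 + 568092)*(1647*1382 + 2030076) = 870147*(2276154 + 2030076) = 870147*4306230 = 3747053115810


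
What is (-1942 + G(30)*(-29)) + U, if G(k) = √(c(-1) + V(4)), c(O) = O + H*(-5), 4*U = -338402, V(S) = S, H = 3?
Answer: -173085/2 - 58*I*√3 ≈ -86543.0 - 100.46*I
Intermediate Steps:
U = -169201/2 (U = (¼)*(-338402) = -169201/2 ≈ -84601.)
c(O) = -15 + O (c(O) = O + 3*(-5) = O - 15 = -15 + O)
G(k) = 2*I*√3 (G(k) = √((-15 - 1) + 4) = √(-16 + 4) = √(-12) = 2*I*√3)
(-1942 + G(30)*(-29)) + U = (-1942 + (2*I*√3)*(-29)) - 169201/2 = (-1942 - 58*I*√3) - 169201/2 = -173085/2 - 58*I*√3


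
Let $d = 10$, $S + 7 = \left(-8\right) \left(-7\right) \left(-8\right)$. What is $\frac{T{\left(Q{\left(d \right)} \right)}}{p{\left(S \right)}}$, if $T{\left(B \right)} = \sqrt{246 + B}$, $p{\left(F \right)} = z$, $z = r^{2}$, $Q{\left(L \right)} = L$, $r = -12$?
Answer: $\frac{1}{9} \approx 0.11111$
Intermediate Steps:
$S = -455$ ($S = -7 + \left(-8\right) \left(-7\right) \left(-8\right) = -7 + 56 \left(-8\right) = -7 - 448 = -455$)
$z = 144$ ($z = \left(-12\right)^{2} = 144$)
$p{\left(F \right)} = 144$
$\frac{T{\left(Q{\left(d \right)} \right)}}{p{\left(S \right)}} = \frac{\sqrt{246 + 10}}{144} = \sqrt{256} \cdot \frac{1}{144} = 16 \cdot \frac{1}{144} = \frac{1}{9}$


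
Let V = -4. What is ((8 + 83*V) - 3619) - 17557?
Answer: -21500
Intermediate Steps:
((8 + 83*V) - 3619) - 17557 = ((8 + 83*(-4)) - 3619) - 17557 = ((8 - 332) - 3619) - 17557 = (-324 - 3619) - 17557 = -3943 - 17557 = -21500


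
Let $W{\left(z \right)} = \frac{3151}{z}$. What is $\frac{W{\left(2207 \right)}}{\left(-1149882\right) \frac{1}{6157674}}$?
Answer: $- \frac{3233805129}{422964929} \approx -7.6456$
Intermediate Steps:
$\frac{W{\left(2207 \right)}}{\left(-1149882\right) \frac{1}{6157674}} = \frac{3151 \cdot \frac{1}{2207}}{\left(-1149882\right) \frac{1}{6157674}} = \frac{3151}{2207 \left(- \frac{191647}{1026279}\right)} = \frac{3151}{2207} \left(- \frac{1026279}{191647}\right) = - \frac{3233805129}{422964929}$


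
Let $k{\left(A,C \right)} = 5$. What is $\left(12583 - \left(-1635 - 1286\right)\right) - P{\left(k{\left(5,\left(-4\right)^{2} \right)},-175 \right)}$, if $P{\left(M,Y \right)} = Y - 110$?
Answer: $15789$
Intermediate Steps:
$P{\left(M,Y \right)} = -110 + Y$
$\left(12583 - \left(-1635 - 1286\right)\right) - P{\left(k{\left(5,\left(-4\right)^{2} \right)},-175 \right)} = \left(12583 - \left(-1635 - 1286\right)\right) - \left(-110 - 175\right) = \left(12583 - -2921\right) - -285 = \left(12583 + 2921\right) + 285 = 15504 + 285 = 15789$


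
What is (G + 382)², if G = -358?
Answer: 576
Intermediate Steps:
(G + 382)² = (-358 + 382)² = 24² = 576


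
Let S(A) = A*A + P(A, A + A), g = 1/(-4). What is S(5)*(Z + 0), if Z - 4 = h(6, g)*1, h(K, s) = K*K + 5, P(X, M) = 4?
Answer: 1305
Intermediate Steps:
g = -¼ ≈ -0.25000
h(K, s) = 5 + K² (h(K, s) = K² + 5 = 5 + K²)
S(A) = 4 + A² (S(A) = A*A + 4 = A² + 4 = 4 + A²)
Z = 45 (Z = 4 + (5 + 6²)*1 = 4 + (5 + 36)*1 = 4 + 41*1 = 4 + 41 = 45)
S(5)*(Z + 0) = (4 + 5²)*(45 + 0) = (4 + 25)*45 = 29*45 = 1305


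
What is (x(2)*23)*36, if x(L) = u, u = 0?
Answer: 0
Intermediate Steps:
x(L) = 0
(x(2)*23)*36 = (0*23)*36 = 0*36 = 0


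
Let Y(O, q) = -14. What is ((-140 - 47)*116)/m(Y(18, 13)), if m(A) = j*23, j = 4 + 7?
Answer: -1972/23 ≈ -85.739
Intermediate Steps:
j = 11
m(A) = 253 (m(A) = 11*23 = 253)
((-140 - 47)*116)/m(Y(18, 13)) = ((-140 - 47)*116)/253 = -187*116*(1/253) = -21692*1/253 = -1972/23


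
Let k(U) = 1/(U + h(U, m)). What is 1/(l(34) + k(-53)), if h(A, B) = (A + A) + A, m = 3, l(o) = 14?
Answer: 212/2967 ≈ 0.071453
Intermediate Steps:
h(A, B) = 3*A (h(A, B) = 2*A + A = 3*A)
k(U) = 1/(4*U) (k(U) = 1/(U + 3*U) = 1/(4*U))
1/(l(34) + k(-53)) = 1/(14 + (¼)/(-53)) = 1/(14 + (¼)*(-1/53)) = 1/(14 - 1/212) = 1/(2967/212) = 212/2967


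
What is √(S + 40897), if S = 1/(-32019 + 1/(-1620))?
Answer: √110036565173598089797/51870781 ≈ 202.23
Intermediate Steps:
S = -1620/51870781 (S = 1/(-32019 - 1/1620) = 1/(-51870781/1620) = -1620/51870781 ≈ -3.1231e-5)
√(S + 40897) = √(-1620/51870781 + 40897) = √(2121359328937/51870781) = √110036565173598089797/51870781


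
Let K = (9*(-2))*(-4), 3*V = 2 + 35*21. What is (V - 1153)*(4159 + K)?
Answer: -11516782/3 ≈ -3.8389e+6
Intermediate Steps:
V = 737/3 (V = (2 + 35*21)/3 = (2 + 735)/3 = (1/3)*737 = 737/3 ≈ 245.67)
K = 72 (K = -18*(-4) = 72)
(V - 1153)*(4159 + K) = (737/3 - 1153)*(4159 + 72) = -2722/3*4231 = -11516782/3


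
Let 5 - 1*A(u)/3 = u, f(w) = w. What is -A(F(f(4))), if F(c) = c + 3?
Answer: 6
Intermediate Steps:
F(c) = 3 + c
A(u) = 15 - 3*u
-A(F(f(4))) = -(15 - 3*(3 + 4)) = -(15 - 3*7) = -(15 - 21) = -1*(-6) = 6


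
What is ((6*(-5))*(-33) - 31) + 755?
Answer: 1714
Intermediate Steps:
((6*(-5))*(-33) - 31) + 755 = (-30*(-33) - 31) + 755 = (990 - 31) + 755 = 959 + 755 = 1714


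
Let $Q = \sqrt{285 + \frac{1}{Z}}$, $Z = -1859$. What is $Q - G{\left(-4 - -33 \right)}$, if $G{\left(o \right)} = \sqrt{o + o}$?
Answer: $- \sqrt{58} + \frac{\sqrt{5827954}}{143} \approx 9.2662$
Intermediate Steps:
$G{\left(o \right)} = \sqrt{2} \sqrt{o}$ ($G{\left(o \right)} = \sqrt{2 o} = \sqrt{2} \sqrt{o}$)
$Q = \frac{\sqrt{5827954}}{143}$ ($Q = \sqrt{285 + \frac{1}{-1859}} = \sqrt{285 - \frac{1}{1859}} = \sqrt{\frac{529814}{1859}} = \frac{\sqrt{5827954}}{143} \approx 16.882$)
$Q - G{\left(-4 - -33 \right)} = \frac{\sqrt{5827954}}{143} - \sqrt{2} \sqrt{-4 - -33} = \frac{\sqrt{5827954}}{143} - \sqrt{2} \sqrt{-4 + 33} = \frac{\sqrt{5827954}}{143} - \sqrt{2} \sqrt{29} = \frac{\sqrt{5827954}}{143} - \sqrt{58} = - \sqrt{58} + \frac{\sqrt{5827954}}{143}$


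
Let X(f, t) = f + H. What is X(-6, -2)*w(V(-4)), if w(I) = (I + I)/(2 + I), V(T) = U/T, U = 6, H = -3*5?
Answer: 126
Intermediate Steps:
H = -15
X(f, t) = -15 + f (X(f, t) = f - 15 = -15 + f)
V(T) = 6/T
w(I) = 2*I/(2 + I) (w(I) = (2*I)/(2 + I) = 2*I/(2 + I))
X(-6, -2)*w(V(-4)) = (-15 - 6)*(2*(6/(-4))/(2 + 6/(-4))) = -42*6*(-1/4)/(2 + 6*(-1/4)) = -42*(-3)/(2*(2 - 3/2)) = -42*(-3)/(2*1/2) = -42*(-3)*2/2 = -21*(-6) = 126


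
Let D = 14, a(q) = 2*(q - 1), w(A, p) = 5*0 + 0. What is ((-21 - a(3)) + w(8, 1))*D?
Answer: -350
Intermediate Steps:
w(A, p) = 0 (w(A, p) = 0 + 0 = 0)
a(q) = -2 + 2*q (a(q) = 2*(-1 + q) = -2 + 2*q)
((-21 - a(3)) + w(8, 1))*D = ((-21 - (-2 + 2*3)) + 0)*14 = ((-21 - (-2 + 6)) + 0)*14 = ((-21 - 1*4) + 0)*14 = ((-21 - 4) + 0)*14 = (-25 + 0)*14 = -25*14 = -350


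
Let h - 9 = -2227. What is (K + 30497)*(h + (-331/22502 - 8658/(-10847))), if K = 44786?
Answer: -40741384451929239/244079194 ≈ -1.6692e+8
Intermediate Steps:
h = -2218 (h = 9 - 2227 = -2218)
(K + 30497)*(h + (-331/22502 - 8658/(-10847))) = (44786 + 30497)*(-2218 + (-331/22502 - 8658/(-10847))) = 75283*(-2218 + (-331*1/22502 - 8658*(-1/10847))) = 75283*(-2218 + (-331/22502 + 8658/10847)) = 75283*(-2218 + 191231959/244079194) = 75283*(-541176420333/244079194) = -40741384451929239/244079194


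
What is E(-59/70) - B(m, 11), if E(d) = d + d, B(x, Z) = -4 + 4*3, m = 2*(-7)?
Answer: -339/35 ≈ -9.6857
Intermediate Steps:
m = -14
B(x, Z) = 8 (B(x, Z) = -4 + 12 = 8)
E(d) = 2*d
E(-59/70) - B(m, 11) = 2*(-59/70) - 1*8 = 2*(-59*1/70) - 8 = 2*(-59/70) - 8 = -59/35 - 8 = -339/35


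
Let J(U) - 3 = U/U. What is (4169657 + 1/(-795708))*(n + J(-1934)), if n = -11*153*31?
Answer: -173087843646094195/795708 ≈ -2.1753e+11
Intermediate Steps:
n = -52173 (n = -1683*31 = -52173)
J(U) = 4 (J(U) = 3 + U/U = 3 + 1 = 4)
(4169657 + 1/(-795708))*(n + J(-1934)) = (4169657 + 1/(-795708))*(-52173 + 4) = (4169657 - 1/795708)*(-52169) = (3317829432155/795708)*(-52169) = -173087843646094195/795708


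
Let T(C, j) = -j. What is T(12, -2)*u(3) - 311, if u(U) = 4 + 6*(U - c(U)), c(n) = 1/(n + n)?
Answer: -269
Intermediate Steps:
c(n) = 1/(2*n)
u(U) = 4 - 3/U + 6*U (u(U) = 4 + 6*(U - 1/(2*U)) = 4 + (-3/U + 6*U) = 4 - 3/U + 6*U)
T(12, -2)*u(3) - 311 = (-1*(-2))*(4 - 3/3 + 6*3) - 311 = 2*(4 - 3*⅓ + 18) - 311 = 2*(4 - 1 + 18) - 311 = 2*21 - 311 = 42 - 311 = -269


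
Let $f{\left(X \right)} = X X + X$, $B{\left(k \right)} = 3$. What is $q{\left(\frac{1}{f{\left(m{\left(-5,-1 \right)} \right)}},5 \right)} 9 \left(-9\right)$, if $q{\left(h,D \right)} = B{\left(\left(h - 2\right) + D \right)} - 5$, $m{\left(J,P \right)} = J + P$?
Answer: $162$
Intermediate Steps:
$f{\left(X \right)} = X + X^{2}$ ($f{\left(X \right)} = X^{2} + X = X + X^{2}$)
$q{\left(h,D \right)} = -2$ ($q{\left(h,D \right)} = 3 - 5 = -2$)
$q{\left(\frac{1}{f{\left(m{\left(-5,-1 \right)} \right)}},5 \right)} 9 \left(-9\right) = \left(-2\right) 9 \left(-9\right) = \left(-18\right) \left(-9\right) = 162$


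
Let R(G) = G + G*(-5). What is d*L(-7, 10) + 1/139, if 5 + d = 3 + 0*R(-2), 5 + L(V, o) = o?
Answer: -1389/139 ≈ -9.9928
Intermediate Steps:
L(V, o) = -5 + o
R(G) = -4*G (R(G) = G - 5*G = -4*G)
d = -2 (d = -5 + (3 + 0*(-4*(-2))) = -5 + (3 + 0*8) = -5 + (3 + 0) = -5 + 3 = -2)
d*L(-7, 10) + 1/139 = -2*(-5 + 10) + 1/139 = -2*5 + 1/139 = -10 + 1/139 = -1389/139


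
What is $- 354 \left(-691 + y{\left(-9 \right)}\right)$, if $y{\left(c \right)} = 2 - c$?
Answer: $240720$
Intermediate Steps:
$- 354 \left(-691 + y{\left(-9 \right)}\right) = - 354 \left(-691 + \left(2 - -9\right)\right) = - 354 \left(-691 + \left(2 + 9\right)\right) = - 354 \left(-691 + 11\right) = \left(-354\right) \left(-680\right) = 240720$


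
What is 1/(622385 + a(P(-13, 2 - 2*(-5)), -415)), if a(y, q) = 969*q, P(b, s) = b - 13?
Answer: 1/220250 ≈ 4.5403e-6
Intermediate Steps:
P(b, s) = -13 + b
1/(622385 + a(P(-13, 2 - 2*(-5)), -415)) = 1/(622385 + 969*(-415)) = 1/(622385 - 402135) = 1/220250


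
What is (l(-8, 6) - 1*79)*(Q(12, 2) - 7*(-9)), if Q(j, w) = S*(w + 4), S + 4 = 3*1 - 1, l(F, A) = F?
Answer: -4437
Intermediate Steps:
S = -2 (S = -4 + (3*1 - 1) = -4 + (3 - 1) = -4 + 2 = -2)
Q(j, w) = -8 - 2*w (Q(j, w) = -2*(w + 4) = -2*(4 + w) = -8 - 2*w)
(l(-8, 6) - 1*79)*(Q(12, 2) - 7*(-9)) = (-8 - 1*79)*((-8 - 2*2) - 7*(-9)) = (-8 - 79)*((-8 - 4) + 63) = -87*(-12 + 63) = -87*51 = -4437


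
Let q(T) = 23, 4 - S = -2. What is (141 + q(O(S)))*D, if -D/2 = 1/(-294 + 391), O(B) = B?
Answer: -328/97 ≈ -3.3814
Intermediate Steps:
S = 6 (S = 4 - 1*(-2) = 4 + 2 = 6)
D = -2/97 (D = -2/(-294 + 391) = -2/97 ≈ -0.020619)
(141 + q(O(S)))*D = (141 + 23)*(-2/97) = 164*(-2/97) = -328/97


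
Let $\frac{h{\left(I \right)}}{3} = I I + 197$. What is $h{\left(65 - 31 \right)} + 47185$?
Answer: $51244$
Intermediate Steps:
$h{\left(I \right)} = 591 + 3 I^{2}$ ($h{\left(I \right)} = 3 \left(I I + 197\right) = 3 \left(I^{2} + 197\right) = 3 \left(197 + I^{2}\right) = 591 + 3 I^{2}$)
$h{\left(65 - 31 \right)} + 47185 = \left(591 + 3 \left(65 - 31\right)^{2}\right) + 47185 = \left(591 + 3 \cdot 34^{2}\right) + 47185 = \left(591 + 3 \cdot 1156\right) + 47185 = \left(591 + 3468\right) + 47185 = 4059 + 47185 = 51244$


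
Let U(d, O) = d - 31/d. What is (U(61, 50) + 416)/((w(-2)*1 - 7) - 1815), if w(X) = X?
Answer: -14533/55632 ≈ -0.26123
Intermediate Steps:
(U(61, 50) + 416)/((w(-2)*1 - 7) - 1815) = ((61 - 31/61) + 416)/((-2*1 - 7) - 1815) = ((61 - 31*1/61) + 416)/((-2 - 7) - 1815) = ((61 - 31/61) + 416)/(-9 - 1815) = (3690/61 + 416)/(-1824) = (29066/61)*(-1/1824) = -14533/55632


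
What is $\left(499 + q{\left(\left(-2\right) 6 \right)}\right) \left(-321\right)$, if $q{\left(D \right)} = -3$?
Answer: $-159216$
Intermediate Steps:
$\left(499 + q{\left(\left(-2\right) 6 \right)}\right) \left(-321\right) = \left(499 - 3\right) \left(-321\right) = 496 \left(-321\right) = -159216$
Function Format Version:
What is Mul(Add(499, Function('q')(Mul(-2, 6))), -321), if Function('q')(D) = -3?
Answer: -159216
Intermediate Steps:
Mul(Add(499, Function('q')(Mul(-2, 6))), -321) = Mul(Add(499, -3), -321) = Mul(496, -321) = -159216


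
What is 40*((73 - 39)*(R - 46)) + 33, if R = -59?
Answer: -142767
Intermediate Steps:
40*((73 - 39)*(R - 46)) + 33 = 40*((73 - 39)*(-59 - 46)) + 33 = 40*(34*(-105)) + 33 = 40*(-3570) + 33 = -142800 + 33 = -142767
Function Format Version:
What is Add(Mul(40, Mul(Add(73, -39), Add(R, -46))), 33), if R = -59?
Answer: -142767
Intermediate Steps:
Add(Mul(40, Mul(Add(73, -39), Add(R, -46))), 33) = Add(Mul(40, Mul(Add(73, -39), Add(-59, -46))), 33) = Add(Mul(40, Mul(34, -105)), 33) = Add(Mul(40, -3570), 33) = Add(-142800, 33) = -142767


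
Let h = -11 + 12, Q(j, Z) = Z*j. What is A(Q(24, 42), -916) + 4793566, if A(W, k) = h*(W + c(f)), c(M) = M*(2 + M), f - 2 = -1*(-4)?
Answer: 4794622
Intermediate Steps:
f = 6 (f = 2 - 1*(-4) = 2 + 4 = 6)
h = 1
A(W, k) = 48 + W (A(W, k) = 1*(W + 6*(2 + 6)) = 1*(W + 6*8) = 1*(W + 48) = 1*(48 + W) = 48 + W)
A(Q(24, 42), -916) + 4793566 = (48 + 42*24) + 4793566 = (48 + 1008) + 4793566 = 1056 + 4793566 = 4794622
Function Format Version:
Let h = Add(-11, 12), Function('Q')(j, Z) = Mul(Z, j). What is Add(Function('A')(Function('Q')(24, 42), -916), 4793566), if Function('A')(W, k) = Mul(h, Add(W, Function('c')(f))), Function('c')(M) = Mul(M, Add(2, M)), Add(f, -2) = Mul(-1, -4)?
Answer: 4794622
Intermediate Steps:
f = 6 (f = Add(2, Mul(-1, -4)) = Add(2, 4) = 6)
h = 1
Function('A')(W, k) = Add(48, W) (Function('A')(W, k) = Mul(1, Add(W, Mul(6, Add(2, 6)))) = Mul(1, Add(W, Mul(6, 8))) = Mul(1, Add(W, 48)) = Mul(1, Add(48, W)) = Add(48, W))
Add(Function('A')(Function('Q')(24, 42), -916), 4793566) = Add(Add(48, Mul(42, 24)), 4793566) = Add(Add(48, 1008), 4793566) = Add(1056, 4793566) = 4794622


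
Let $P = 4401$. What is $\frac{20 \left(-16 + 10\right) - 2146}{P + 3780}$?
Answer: $- \frac{2266}{8181} \approx -0.27698$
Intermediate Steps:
$\frac{20 \left(-16 + 10\right) - 2146}{P + 3780} = \frac{20 \left(-16 + 10\right) - 2146}{4401 + 3780} = \frac{20 \left(-6\right) - 2146}{8181} = \left(-120 - 2146\right) \frac{1}{8181} = \left(-2266\right) \frac{1}{8181} = - \frac{2266}{8181}$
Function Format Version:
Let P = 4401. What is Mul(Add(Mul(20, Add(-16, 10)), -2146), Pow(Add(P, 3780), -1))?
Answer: Rational(-2266, 8181) ≈ -0.27698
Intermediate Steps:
Mul(Add(Mul(20, Add(-16, 10)), -2146), Pow(Add(P, 3780), -1)) = Mul(Add(Mul(20, Add(-16, 10)), -2146), Pow(Add(4401, 3780), -1)) = Mul(Add(Mul(20, -6), -2146), Pow(8181, -1)) = Mul(Add(-120, -2146), Rational(1, 8181)) = Mul(-2266, Rational(1, 8181)) = Rational(-2266, 8181)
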